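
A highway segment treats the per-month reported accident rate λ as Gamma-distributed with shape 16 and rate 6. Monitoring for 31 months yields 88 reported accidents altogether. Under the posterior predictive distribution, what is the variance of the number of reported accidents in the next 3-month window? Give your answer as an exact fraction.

12480/1369

Total count 88 over total exposure 31 months.
Posterior: α' = 16 + 88 = 104, β' = 6 + 31 = 37.
The posterior predictive for a window of length T is Negative Binomial with variance T·α'·(β'+T)/β'² = 3·104·40/1369 = 12480/1369.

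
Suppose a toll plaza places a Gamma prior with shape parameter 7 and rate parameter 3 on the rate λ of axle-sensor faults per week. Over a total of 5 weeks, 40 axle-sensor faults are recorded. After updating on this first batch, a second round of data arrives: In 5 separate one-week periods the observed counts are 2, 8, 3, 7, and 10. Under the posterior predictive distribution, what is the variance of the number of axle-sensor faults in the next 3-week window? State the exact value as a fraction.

3696/169

Total count 40 over total exposure 5 weeks.
After the first batch: Gamma(7 + 40, 3 + 5) = Gamma(47, 8).
Total count: 2 + 8 + 3 + 7 + 10 = 30.
Total exposure: 5 weeks.
After the second batch: Gamma(47 + 30, 8 + 5) = Gamma(77, 13).
The posterior predictive for a window of length T is Negative Binomial with variance T·α'·(β'+T)/β'² = 3·77·16/169 = 3696/169.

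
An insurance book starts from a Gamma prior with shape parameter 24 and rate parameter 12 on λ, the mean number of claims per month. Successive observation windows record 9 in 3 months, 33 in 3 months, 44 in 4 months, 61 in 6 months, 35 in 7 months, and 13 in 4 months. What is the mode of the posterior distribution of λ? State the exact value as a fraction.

Total count: 9 + 33 + 44 + 61 + 35 + 13 = 195.
Total exposure: 3 + 3 + 4 + 6 + 7 + 4 = 27 months.
Posterior: α' = 24 + 195 = 219, β' = 12 + 27 = 39.
Posterior mode = (α'−1)/β' = 218/39.

218/39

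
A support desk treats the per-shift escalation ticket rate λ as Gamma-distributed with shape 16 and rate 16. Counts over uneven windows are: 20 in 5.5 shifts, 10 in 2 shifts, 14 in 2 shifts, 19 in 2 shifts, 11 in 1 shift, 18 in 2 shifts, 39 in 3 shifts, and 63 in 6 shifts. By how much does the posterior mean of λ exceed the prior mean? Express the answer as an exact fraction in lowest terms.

341/79

Total count: 20 + 10 + 14 + 19 + 11 + 18 + 39 + 63 = 194.
Total exposure: 5.5 + 2 + 2 + 2 + 1 + 2 + 3 + 6 = 23.5 shifts.
By Gamma–Poisson conjugacy, the posterior is Gamma(α + Σx, β + Σt) = Gamma(16 + 194, 16 + 23.5) = Gamma(210, 79/2).
Posterior mean = 210/(79/2) = 420/79; prior mean = 16/16 = 1. Difference = 420/79 − 1 = 341/79.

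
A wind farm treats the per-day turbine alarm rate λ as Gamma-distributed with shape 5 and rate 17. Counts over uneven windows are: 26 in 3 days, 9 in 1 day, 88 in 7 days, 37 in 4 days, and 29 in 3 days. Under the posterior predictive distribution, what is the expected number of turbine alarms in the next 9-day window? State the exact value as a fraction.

Total count: 26 + 9 + 88 + 37 + 29 = 189.
Total exposure: 3 + 1 + 7 + 4 + 3 = 18 days.
Conjugate update: add total count to the shape and total exposure to the rate, giving Gamma(194, 35).
Predictive mean over a 9-day window = T·E[λ|data] = 9·194/35 = 1746/35.

1746/35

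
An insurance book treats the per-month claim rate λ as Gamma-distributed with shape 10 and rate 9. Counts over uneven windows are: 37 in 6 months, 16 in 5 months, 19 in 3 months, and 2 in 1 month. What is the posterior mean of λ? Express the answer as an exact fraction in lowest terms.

7/2

Total count: 37 + 16 + 19 + 2 = 74.
Total exposure: 6 + 5 + 3 + 1 = 15 months.
By Gamma–Poisson conjugacy, the posterior is Gamma(α + Σx, β + Σt) = Gamma(10 + 74, 9 + 15) = Gamma(84, 24).
Posterior mean = α'/β' = 84/24 = 7/2.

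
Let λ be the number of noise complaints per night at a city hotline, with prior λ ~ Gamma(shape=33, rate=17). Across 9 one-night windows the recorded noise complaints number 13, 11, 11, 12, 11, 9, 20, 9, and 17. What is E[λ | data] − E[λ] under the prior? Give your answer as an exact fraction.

Total count: 13 + 11 + 11 + 12 + 11 + 9 + 20 + 9 + 17 = 113.
Total exposure: 9 nights.
Posterior: α' = 33 + 113 = 146, β' = 17 + 9 = 26.
Posterior mean = 146/26 = 73/13; prior mean = 33/17 = 33/17. Difference = 73/13 − 33/17 = 812/221.

812/221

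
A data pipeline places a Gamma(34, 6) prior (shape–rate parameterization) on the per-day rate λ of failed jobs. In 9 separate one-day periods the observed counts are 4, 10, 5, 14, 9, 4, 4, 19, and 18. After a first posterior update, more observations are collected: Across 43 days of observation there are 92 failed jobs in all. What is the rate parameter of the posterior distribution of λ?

Total count: 4 + 10 + 5 + 14 + 9 + 4 + 4 + 19 + 18 = 87.
Total exposure: 9 days.
After the first batch: Gamma(34 + 87, 6 + 9) = Gamma(121, 15).
Total count 92 over total exposure 43 days.
After the second batch: Gamma(121 + 92, 15 + 43) = Gamma(213, 58).

58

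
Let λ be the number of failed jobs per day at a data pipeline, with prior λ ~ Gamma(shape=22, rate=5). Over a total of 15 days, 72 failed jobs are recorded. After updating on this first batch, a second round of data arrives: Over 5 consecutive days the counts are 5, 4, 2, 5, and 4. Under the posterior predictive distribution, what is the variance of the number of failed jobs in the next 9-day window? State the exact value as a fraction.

Total count 72 over total exposure 15 days.
After the first batch: Gamma(22 + 72, 5 + 15) = Gamma(94, 20).
Total count: 5 + 4 + 2 + 5 + 4 = 20.
Total exposure: 5 days.
After the second batch: Gamma(94 + 20, 20 + 5) = Gamma(114, 25).
The posterior predictive for a window of length T is Negative Binomial with variance T·α'·(β'+T)/β'² = 9·114·34/625 = 34884/625.

34884/625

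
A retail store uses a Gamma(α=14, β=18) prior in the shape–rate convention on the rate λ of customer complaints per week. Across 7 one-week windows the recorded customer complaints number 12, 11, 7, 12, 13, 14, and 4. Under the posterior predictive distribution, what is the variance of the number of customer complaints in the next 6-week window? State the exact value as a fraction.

Total count: 12 + 11 + 7 + 12 + 13 + 14 + 4 = 73.
Total exposure: 7 weeks.
Posterior: α' = 14 + 73 = 87, β' = 18 + 7 = 25.
The posterior predictive for a window of length T is Negative Binomial with variance T·α'·(β'+T)/β'² = 6·87·31/625 = 16182/625.

16182/625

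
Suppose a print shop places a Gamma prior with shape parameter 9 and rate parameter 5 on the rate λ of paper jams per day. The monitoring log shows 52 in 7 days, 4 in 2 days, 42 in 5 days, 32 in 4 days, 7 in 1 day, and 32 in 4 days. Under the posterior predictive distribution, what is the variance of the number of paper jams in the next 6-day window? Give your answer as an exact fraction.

Total count: 52 + 4 + 42 + 32 + 7 + 32 = 169.
Total exposure: 7 + 2 + 5 + 4 + 1 + 4 = 23 days.
Posterior: α' = 9 + 169 = 178, β' = 5 + 23 = 28.
The posterior predictive for a window of length T is Negative Binomial with variance T·α'·(β'+T)/β'² = 6·178·34/784 = 4539/98.

4539/98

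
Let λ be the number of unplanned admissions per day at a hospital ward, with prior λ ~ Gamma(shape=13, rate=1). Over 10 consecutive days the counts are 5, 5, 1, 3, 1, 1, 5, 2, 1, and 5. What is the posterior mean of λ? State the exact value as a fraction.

Total count: 5 + 5 + 1 + 3 + 1 + 1 + 5 + 2 + 1 + 5 = 29.
Total exposure: 10 days.
Posterior: α' = 13 + 29 = 42, β' = 1 + 10 = 11.
Posterior mean = α'/β' = 42/11.

42/11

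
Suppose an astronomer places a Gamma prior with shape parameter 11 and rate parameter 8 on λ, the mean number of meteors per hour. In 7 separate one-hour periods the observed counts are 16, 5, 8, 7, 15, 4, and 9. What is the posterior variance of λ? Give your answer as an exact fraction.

Total count: 16 + 5 + 8 + 7 + 15 + 4 + 9 = 64.
Total exposure: 7 hours.
Posterior: α' = 11 + 64 = 75, β' = 8 + 7 = 15.
Posterior variance = α'/β'² = 75/225 = 1/3.

1/3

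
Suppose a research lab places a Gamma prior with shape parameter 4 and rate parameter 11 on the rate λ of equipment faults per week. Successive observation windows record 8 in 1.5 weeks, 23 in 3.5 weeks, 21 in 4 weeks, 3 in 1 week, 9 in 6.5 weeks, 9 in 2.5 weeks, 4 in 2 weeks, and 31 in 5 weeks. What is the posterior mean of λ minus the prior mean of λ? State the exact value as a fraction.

1084/407

Total count: 8 + 23 + 21 + 3 + 9 + 9 + 4 + 31 = 108.
Total exposure: 1.5 + 3.5 + 4 + 1 + 6.5 + 2.5 + 2 + 5 = 26 weeks.
The Gamma prior is conjugate for the Poisson rate, so λ | data ~ Gamma(4+108, 11+26) = Gamma(112, 37).
Posterior mean = 112/37 = 112/37; prior mean = 4/11 = 4/11. Difference = 112/37 − 4/11 = 1084/407.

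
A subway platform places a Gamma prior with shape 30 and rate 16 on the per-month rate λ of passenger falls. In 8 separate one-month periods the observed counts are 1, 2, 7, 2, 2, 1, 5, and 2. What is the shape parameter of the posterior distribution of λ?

52

Total count: 1 + 2 + 7 + 2 + 2 + 1 + 5 + 2 = 22.
Total exposure: 8 months.
The Gamma prior is conjugate for the Poisson rate, so λ | data ~ Gamma(30+22, 16+8) = Gamma(52, 24).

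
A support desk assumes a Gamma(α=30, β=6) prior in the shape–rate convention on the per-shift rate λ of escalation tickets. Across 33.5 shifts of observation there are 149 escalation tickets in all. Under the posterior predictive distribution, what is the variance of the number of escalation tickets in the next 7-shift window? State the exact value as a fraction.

233058/6241

Total count 149 over total exposure 33.5 shifts.
By Gamma–Poisson conjugacy, the posterior is Gamma(α + Σx, β + Σt) = Gamma(30 + 149, 6 + 33.5) = Gamma(179, 79/2).
The posterior predictive for a window of length T is Negative Binomial with variance T·α'·(β'+T)/β'² = 7·179·(93/2)/(6241/4) = 233058/6241.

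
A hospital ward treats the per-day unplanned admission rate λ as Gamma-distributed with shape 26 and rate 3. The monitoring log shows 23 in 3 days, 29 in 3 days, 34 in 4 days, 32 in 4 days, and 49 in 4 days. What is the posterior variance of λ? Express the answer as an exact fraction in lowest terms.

Total count: 23 + 29 + 34 + 32 + 49 = 167.
Total exposure: 3 + 3 + 4 + 4 + 4 = 18 days.
Posterior: α' = 26 + 167 = 193, β' = 3 + 18 = 21.
Posterior variance = α'/β'² = 193/441.

193/441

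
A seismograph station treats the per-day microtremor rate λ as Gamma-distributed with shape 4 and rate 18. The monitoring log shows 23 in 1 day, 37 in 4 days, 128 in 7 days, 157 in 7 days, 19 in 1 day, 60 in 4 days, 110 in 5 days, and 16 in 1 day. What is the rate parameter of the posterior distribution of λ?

48

Total count: 23 + 37 + 128 + 157 + 19 + 60 + 110 + 16 = 550.
Total exposure: 1 + 4 + 7 + 7 + 1 + 4 + 5 + 1 = 30 days.
Gamma(α, β) with Poisson data over total exposure Σt gives posterior Gamma(α+Σx, β+Σt) = Gamma(554, 48).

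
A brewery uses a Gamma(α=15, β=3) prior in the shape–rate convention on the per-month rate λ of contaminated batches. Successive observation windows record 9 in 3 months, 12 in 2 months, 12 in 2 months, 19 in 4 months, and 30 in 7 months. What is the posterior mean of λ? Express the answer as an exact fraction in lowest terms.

97/21

Total count: 9 + 12 + 12 + 19 + 30 = 82.
Total exposure: 3 + 2 + 2 + 4 + 7 = 18 months.
Posterior: α' = 15 + 82 = 97, β' = 3 + 18 = 21.
Posterior mean = α'/β' = 97/21.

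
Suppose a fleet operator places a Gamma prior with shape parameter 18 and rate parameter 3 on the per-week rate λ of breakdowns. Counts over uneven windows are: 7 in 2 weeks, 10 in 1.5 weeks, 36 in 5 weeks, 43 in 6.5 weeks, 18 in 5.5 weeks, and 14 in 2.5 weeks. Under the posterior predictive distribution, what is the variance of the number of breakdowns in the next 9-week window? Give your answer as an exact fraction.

Total count: 7 + 10 + 36 + 43 + 18 + 14 = 128.
Total exposure: 2 + 1.5 + 5 + 6.5 + 5.5 + 2.5 = 23 weeks.
Gamma(α, β) with Poisson data over total exposure Σt gives posterior Gamma(α+Σx, β+Σt) = Gamma(146, 26).
The posterior predictive for a window of length T is Negative Binomial with variance T·α'·(β'+T)/β'² = 9·146·35/676 = 22995/338.

22995/338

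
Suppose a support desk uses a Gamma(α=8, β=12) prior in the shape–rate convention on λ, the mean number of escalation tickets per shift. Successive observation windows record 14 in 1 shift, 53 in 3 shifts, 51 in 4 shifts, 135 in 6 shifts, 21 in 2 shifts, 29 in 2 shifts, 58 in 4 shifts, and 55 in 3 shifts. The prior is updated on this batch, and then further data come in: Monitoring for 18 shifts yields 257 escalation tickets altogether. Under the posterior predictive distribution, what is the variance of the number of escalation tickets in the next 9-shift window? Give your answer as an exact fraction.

Total count: 14 + 53 + 51 + 135 + 21 + 29 + 58 + 55 = 416.
Total exposure: 1 + 3 + 4 + 6 + 2 + 2 + 4 + 3 = 25 shifts.
After the first batch: Gamma(8 + 416, 12 + 25) = Gamma(424, 37).
Total count 257 over total exposure 18 shifts.
After the second batch: Gamma(424 + 257, 37 + 18) = Gamma(681, 55).
The posterior predictive for a window of length T is Negative Binomial with variance T·α'·(β'+T)/β'² = 9·681·64/3025 = 392256/3025.

392256/3025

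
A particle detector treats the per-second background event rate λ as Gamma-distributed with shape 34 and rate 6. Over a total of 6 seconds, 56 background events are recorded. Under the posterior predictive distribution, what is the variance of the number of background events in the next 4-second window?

40

Total count 56 over total exposure 6 seconds.
Conjugate update: add total count to the shape and total exposure to the rate, giving Gamma(90, 12).
The posterior predictive for a window of length T is Negative Binomial with variance T·α'·(β'+T)/β'² = 4·90·16/144 = 40.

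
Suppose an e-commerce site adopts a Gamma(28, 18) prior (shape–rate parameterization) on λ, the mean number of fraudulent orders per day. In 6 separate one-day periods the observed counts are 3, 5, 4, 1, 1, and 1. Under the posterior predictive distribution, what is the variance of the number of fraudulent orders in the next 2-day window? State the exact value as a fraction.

Total count: 3 + 5 + 4 + 1 + 1 + 1 = 15.
Total exposure: 6 days.
By Gamma–Poisson conjugacy, the posterior is Gamma(α + Σx, β + Σt) = Gamma(28 + 15, 18 + 6) = Gamma(43, 24).
The posterior predictive for a window of length T is Negative Binomial with variance T·α'·(β'+T)/β'² = 2·43·26/576 = 559/144.

559/144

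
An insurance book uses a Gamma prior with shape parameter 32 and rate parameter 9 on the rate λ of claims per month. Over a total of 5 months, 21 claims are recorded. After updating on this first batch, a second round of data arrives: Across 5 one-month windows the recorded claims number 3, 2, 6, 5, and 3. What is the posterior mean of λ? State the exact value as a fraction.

Total count 21 over total exposure 5 months.
After the first batch: Gamma(32 + 21, 9 + 5) = Gamma(53, 14).
Total count: 3 + 2 + 6 + 5 + 3 = 19.
Total exposure: 5 months.
After the second batch: Gamma(53 + 19, 14 + 5) = Gamma(72, 19).
Posterior mean = α'/β' = 72/19.

72/19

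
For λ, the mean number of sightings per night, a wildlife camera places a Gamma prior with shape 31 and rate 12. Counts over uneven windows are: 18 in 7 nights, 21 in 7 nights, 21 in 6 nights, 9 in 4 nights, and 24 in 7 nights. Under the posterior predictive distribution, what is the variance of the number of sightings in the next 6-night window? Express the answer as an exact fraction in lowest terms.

Total count: 18 + 21 + 21 + 9 + 24 = 93.
Total exposure: 7 + 7 + 6 + 4 + 7 = 31 nights.
Gamma(α, β) with Poisson data over total exposure Σt gives posterior Gamma(α+Σx, β+Σt) = Gamma(124, 43).
The posterior predictive for a window of length T is Negative Binomial with variance T·α'·(β'+T)/β'² = 6·124·49/1849 = 36456/1849.

36456/1849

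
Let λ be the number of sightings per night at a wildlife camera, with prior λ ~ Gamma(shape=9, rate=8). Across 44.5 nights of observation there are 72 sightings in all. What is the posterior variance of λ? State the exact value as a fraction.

Total count 72 over total exposure 44.5 nights.
Gamma(α, β) with Poisson data over total exposure Σt gives posterior Gamma(α+Σx, β+Σt) = Gamma(81, 105/2).
Posterior variance = α'/β'² = 81/(11025/4) = 36/1225.

36/1225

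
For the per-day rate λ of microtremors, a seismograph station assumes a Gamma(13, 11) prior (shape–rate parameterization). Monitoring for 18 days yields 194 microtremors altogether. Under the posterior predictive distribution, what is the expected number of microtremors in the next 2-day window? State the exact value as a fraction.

Total count 194 over total exposure 18 days.
Posterior: α' = 13 + 194 = 207, β' = 11 + 18 = 29.
Predictive mean over a 2-day window = T·E[λ|data] = 2·207/29 = 414/29.

414/29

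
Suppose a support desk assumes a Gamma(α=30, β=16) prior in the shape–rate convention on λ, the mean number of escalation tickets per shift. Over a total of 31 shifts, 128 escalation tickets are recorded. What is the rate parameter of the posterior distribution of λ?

47

Total count 128 over total exposure 31 shifts.
The Gamma prior is conjugate for the Poisson rate, so λ | data ~ Gamma(30+128, 16+31) = Gamma(158, 47).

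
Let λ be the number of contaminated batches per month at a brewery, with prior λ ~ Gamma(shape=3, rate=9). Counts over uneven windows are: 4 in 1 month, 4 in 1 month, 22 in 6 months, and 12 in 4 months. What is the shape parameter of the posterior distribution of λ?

Total count: 4 + 4 + 22 + 12 = 42.
Total exposure: 1 + 1 + 6 + 4 = 12 months.
Posterior: α' = 3 + 42 = 45, β' = 9 + 12 = 21.

45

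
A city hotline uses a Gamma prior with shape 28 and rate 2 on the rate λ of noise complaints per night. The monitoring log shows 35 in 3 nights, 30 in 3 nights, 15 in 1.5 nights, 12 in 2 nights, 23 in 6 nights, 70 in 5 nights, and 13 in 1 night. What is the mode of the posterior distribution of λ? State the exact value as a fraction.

450/47

Total count: 35 + 30 + 15 + 12 + 23 + 70 + 13 = 198.
Total exposure: 3 + 3 + 1.5 + 2 + 6 + 5 + 1 = 21.5 nights.
By Gamma–Poisson conjugacy, the posterior is Gamma(α + Σx, β + Σt) = Gamma(28 + 198, 2 + 21.5) = Gamma(226, 47/2).
Posterior mode = (α'−1)/β' = 225/(47/2) = 450/47.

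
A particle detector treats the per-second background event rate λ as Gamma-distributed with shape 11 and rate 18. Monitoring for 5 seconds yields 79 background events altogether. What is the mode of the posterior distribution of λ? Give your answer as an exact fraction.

Total count 79 over total exposure 5 seconds.
The Gamma prior is conjugate for the Poisson rate, so λ | data ~ Gamma(11+79, 18+5) = Gamma(90, 23).
Posterior mode = (α'−1)/β' = 89/23.

89/23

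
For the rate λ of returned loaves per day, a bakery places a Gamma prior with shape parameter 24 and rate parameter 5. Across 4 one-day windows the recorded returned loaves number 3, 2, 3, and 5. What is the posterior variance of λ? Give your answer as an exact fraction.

37/81

Total count: 3 + 2 + 3 + 5 = 13.
Total exposure: 4 days.
By Gamma–Poisson conjugacy, the posterior is Gamma(α + Σx, β + Σt) = Gamma(24 + 13, 5 + 4) = Gamma(37, 9).
Posterior variance = α'/β'² = 37/81.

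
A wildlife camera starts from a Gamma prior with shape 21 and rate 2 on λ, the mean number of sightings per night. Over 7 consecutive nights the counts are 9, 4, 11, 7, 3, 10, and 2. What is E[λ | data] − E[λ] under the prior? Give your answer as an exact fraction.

-55/18

Total count: 9 + 4 + 11 + 7 + 3 + 10 + 2 = 46.
Total exposure: 7 nights.
Posterior: α' = 21 + 46 = 67, β' = 2 + 7 = 9.
Posterior mean = 67/9 = 67/9; prior mean = 21/2 = 21/2. Difference = 67/9 − 21/2 = -55/18.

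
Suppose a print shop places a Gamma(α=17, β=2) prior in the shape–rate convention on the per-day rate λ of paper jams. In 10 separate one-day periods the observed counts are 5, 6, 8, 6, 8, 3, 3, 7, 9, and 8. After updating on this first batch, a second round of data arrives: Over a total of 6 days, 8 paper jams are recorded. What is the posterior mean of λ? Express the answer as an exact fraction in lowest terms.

44/9

Total count: 5 + 6 + 8 + 6 + 8 + 3 + 3 + 7 + 9 + 8 = 63.
Total exposure: 10 days.
After the first batch: Gamma(17 + 63, 2 + 10) = Gamma(80, 12).
Total count 8 over total exposure 6 days.
After the second batch: Gamma(80 + 8, 12 + 6) = Gamma(88, 18).
Posterior mean = α'/β' = 88/18 = 44/9.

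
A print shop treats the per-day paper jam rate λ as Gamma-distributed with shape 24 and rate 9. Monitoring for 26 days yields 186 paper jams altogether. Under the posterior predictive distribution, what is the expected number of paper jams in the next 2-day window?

Total count 186 over total exposure 26 days.
Posterior: α' = 24 + 186 = 210, β' = 9 + 26 = 35.
Predictive mean over a 2-day window = T·E[λ|data] = 2·210/35 = 12.

12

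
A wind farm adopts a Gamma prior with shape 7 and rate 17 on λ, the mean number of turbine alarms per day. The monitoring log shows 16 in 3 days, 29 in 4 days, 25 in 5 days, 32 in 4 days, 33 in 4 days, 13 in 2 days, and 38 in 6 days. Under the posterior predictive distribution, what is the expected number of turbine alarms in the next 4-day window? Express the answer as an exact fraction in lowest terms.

772/45

Total count: 16 + 29 + 25 + 32 + 33 + 13 + 38 = 186.
Total exposure: 3 + 4 + 5 + 4 + 4 + 2 + 6 = 28 days.
The Gamma prior is conjugate for the Poisson rate, so λ | data ~ Gamma(7+186, 17+28) = Gamma(193, 45).
Predictive mean over a 4-day window = T·E[λ|data] = 4·193/45 = 772/45.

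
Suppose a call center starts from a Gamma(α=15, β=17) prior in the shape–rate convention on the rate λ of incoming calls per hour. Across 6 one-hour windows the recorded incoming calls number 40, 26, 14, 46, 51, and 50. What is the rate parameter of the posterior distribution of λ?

Total count: 40 + 26 + 14 + 46 + 51 + 50 = 227.
Total exposure: 6 hours.
Posterior: α' = 15 + 227 = 242, β' = 17 + 6 = 23.

23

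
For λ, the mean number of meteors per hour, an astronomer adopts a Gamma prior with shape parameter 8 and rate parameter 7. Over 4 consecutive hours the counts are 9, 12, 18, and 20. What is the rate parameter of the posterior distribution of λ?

Total count: 9 + 12 + 18 + 20 = 59.
Total exposure: 4 hours.
By Gamma–Poisson conjugacy, the posterior is Gamma(α + Σx, β + Σt) = Gamma(8 + 59, 7 + 4) = Gamma(67, 11).

11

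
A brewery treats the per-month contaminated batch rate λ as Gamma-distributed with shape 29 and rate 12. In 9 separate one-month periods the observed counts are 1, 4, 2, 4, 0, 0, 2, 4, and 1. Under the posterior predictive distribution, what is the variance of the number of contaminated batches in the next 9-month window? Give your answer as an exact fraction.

1410/49

Total count: 1 + 4 + 2 + 4 + 0 + 0 + 2 + 4 + 1 = 18.
Total exposure: 9 months.
By Gamma–Poisson conjugacy, the posterior is Gamma(α + Σx, β + Σt) = Gamma(29 + 18, 12 + 9) = Gamma(47, 21).
The posterior predictive for a window of length T is Negative Binomial with variance T·α'·(β'+T)/β'² = 9·47·30/441 = 1410/49.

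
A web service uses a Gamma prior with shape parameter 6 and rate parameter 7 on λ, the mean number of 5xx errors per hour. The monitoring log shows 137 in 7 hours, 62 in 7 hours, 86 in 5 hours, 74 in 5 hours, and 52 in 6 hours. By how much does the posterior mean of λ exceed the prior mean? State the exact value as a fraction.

2697/259

Total count: 137 + 62 + 86 + 74 + 52 = 411.
Total exposure: 7 + 7 + 5 + 5 + 6 = 30 hours.
Posterior: α' = 6 + 411 = 417, β' = 7 + 30 = 37.
Posterior mean = 417/37 = 417/37; prior mean = 6/7 = 6/7. Difference = 417/37 − 6/7 = 2697/259.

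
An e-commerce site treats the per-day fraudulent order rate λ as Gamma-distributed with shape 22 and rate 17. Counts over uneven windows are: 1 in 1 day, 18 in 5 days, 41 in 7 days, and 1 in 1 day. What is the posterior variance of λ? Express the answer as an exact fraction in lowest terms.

Total count: 1 + 18 + 41 + 1 = 61.
Total exposure: 1 + 5 + 7 + 1 = 14 days.
Gamma(α, β) with Poisson data over total exposure Σt gives posterior Gamma(α+Σx, β+Σt) = Gamma(83, 31).
Posterior variance = α'/β'² = 83/961.

83/961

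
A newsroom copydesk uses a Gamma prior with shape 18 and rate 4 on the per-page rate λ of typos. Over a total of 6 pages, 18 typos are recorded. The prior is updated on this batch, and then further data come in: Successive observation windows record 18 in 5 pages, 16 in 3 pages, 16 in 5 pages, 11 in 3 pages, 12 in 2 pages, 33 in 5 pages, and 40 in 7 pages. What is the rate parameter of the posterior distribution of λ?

Total count 18 over total exposure 6 pages.
After the first batch: Gamma(18 + 18, 4 + 6) = Gamma(36, 10).
Total count: 18 + 16 + 16 + 11 + 12 + 33 + 40 = 146.
Total exposure: 5 + 3 + 5 + 3 + 2 + 5 + 7 = 30 pages.
After the second batch: Gamma(36 + 146, 10 + 30) = Gamma(182, 40).

40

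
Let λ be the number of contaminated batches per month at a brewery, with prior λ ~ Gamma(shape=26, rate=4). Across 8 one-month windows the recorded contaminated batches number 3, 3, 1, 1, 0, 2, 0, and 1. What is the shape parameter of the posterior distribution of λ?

37

Total count: 3 + 3 + 1 + 1 + 0 + 2 + 0 + 1 = 11.
Total exposure: 8 months.
The Gamma prior is conjugate for the Poisson rate, so λ | data ~ Gamma(26+11, 4+8) = Gamma(37, 12).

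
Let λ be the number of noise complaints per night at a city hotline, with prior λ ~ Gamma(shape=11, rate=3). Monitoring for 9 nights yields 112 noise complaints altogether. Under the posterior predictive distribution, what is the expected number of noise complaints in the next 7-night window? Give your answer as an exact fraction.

Total count 112 over total exposure 9 nights.
The Gamma prior is conjugate for the Poisson rate, so λ | data ~ Gamma(11+112, 3+9) = Gamma(123, 12).
Predictive mean over a 7-night window = T·E[λ|data] = 7·123/12 = 287/4.

287/4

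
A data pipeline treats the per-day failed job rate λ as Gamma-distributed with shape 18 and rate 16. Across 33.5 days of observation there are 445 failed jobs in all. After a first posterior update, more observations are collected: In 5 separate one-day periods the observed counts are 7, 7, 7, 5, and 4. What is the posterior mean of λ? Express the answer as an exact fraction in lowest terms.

Total count 445 over total exposure 33.5 days.
After the first batch: Gamma(18 + 445, 16 + 33.5) = Gamma(463, 99/2).
Total count: 7 + 7 + 7 + 5 + 4 = 30.
Total exposure: 5 days.
After the second batch: Gamma(463 + 30, 99/2 + 5) = Gamma(493, 109/2).
Posterior mean = α'/β' = 493/(109/2) = 986/109.

986/109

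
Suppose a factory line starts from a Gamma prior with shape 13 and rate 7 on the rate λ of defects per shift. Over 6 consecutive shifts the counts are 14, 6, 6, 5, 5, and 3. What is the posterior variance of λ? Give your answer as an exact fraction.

Total count: 14 + 6 + 6 + 5 + 5 + 3 = 39.
Total exposure: 6 shifts.
Conjugate update: add total count to the shape and total exposure to the rate, giving Gamma(52, 13).
Posterior variance = α'/β'² = 52/169 = 4/13.

4/13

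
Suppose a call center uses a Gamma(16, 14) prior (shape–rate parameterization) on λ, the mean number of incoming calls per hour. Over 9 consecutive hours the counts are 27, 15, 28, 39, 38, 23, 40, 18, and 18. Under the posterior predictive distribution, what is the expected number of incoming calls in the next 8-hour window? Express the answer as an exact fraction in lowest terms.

Total count: 27 + 15 + 28 + 39 + 38 + 23 + 40 + 18 + 18 = 246.
Total exposure: 9 hours.
Posterior: α' = 16 + 246 = 262, β' = 14 + 9 = 23.
Predictive mean over an 8-hour window = T·E[λ|data] = 8·262/23 = 2096/23.

2096/23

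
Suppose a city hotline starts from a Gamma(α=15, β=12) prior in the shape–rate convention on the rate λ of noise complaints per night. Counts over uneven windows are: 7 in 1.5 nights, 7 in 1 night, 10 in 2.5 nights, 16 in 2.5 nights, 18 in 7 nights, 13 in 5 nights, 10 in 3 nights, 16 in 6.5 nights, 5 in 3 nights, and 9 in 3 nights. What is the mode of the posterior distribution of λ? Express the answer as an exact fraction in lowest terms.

125/47

Total count: 7 + 7 + 10 + 16 + 18 + 13 + 10 + 16 + 5 + 9 = 111.
Total exposure: 1.5 + 1 + 2.5 + 2.5 + 7 + 5 + 3 + 6.5 + 3 + 3 = 35 nights.
Posterior: α' = 15 + 111 = 126, β' = 12 + 35 = 47.
Posterior mode = (α'−1)/β' = 125/47.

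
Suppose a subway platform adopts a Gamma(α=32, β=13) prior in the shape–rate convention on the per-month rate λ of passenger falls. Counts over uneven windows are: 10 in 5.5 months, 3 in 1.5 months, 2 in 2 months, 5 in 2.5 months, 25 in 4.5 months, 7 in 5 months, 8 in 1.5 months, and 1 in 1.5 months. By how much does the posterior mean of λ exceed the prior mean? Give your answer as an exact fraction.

25/481

Total count: 10 + 3 + 2 + 5 + 25 + 7 + 8 + 1 = 61.
Total exposure: 5.5 + 1.5 + 2 + 2.5 + 4.5 + 5 + 1.5 + 1.5 = 24 months.
Posterior: α' = 32 + 61 = 93, β' = 13 + 24 = 37.
Posterior mean = 93/37 = 93/37; prior mean = 32/13 = 32/13. Difference = 93/37 − 32/13 = 25/481.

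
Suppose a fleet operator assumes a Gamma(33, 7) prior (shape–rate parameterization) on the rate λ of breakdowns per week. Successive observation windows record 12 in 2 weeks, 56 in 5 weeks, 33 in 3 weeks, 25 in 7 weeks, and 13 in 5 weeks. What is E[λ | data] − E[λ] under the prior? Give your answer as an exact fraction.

247/203

Total count: 12 + 56 + 33 + 25 + 13 = 139.
Total exposure: 2 + 5 + 3 + 7 + 5 = 22 weeks.
Conjugate update: add total count to the shape and total exposure to the rate, giving Gamma(172, 29).
Posterior mean = 172/29 = 172/29; prior mean = 33/7 = 33/7. Difference = 172/29 − 33/7 = 247/203.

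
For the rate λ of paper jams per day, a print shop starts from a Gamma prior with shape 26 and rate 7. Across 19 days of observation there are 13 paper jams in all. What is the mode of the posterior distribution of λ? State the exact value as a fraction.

Total count 13 over total exposure 19 days.
Gamma(α, β) with Poisson data over total exposure Σt gives posterior Gamma(α+Σx, β+Σt) = Gamma(39, 26).
Posterior mode = (α'−1)/β' = 38/26 = 19/13.

19/13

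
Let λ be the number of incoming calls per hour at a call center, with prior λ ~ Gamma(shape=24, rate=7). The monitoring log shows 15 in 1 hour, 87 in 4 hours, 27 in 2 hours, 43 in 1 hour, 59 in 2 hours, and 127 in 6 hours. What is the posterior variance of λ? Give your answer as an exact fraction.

382/529

Total count: 15 + 87 + 27 + 43 + 59 + 127 = 358.
Total exposure: 1 + 4 + 2 + 1 + 2 + 6 = 16 hours.
Posterior: α' = 24 + 358 = 382, β' = 7 + 16 = 23.
Posterior variance = α'/β'² = 382/529.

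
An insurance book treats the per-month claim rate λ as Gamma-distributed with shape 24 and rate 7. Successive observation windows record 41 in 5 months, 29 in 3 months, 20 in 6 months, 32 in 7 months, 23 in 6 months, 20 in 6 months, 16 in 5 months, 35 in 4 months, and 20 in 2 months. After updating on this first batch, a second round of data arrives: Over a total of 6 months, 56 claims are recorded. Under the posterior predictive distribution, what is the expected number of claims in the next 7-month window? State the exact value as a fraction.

2212/57

Total count: 41 + 29 + 20 + 32 + 23 + 20 + 16 + 35 + 20 = 236.
Total exposure: 5 + 3 + 6 + 7 + 6 + 6 + 5 + 4 + 2 = 44 months.
After the first batch: Gamma(24 + 236, 7 + 44) = Gamma(260, 51).
Total count 56 over total exposure 6 months.
After the second batch: Gamma(260 + 56, 51 + 6) = Gamma(316, 57).
Predictive mean over a 7-month window = T·E[λ|data] = 7·316/57 = 2212/57.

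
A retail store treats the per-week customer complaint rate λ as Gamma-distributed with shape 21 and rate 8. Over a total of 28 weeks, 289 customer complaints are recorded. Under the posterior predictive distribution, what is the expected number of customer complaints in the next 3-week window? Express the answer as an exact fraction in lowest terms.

Total count 289 over total exposure 28 weeks.
Conjugate update: add total count to the shape and total exposure to the rate, giving Gamma(310, 36).
Predictive mean over a 3-week window = T·E[λ|data] = 3·310/36 = 155/6.

155/6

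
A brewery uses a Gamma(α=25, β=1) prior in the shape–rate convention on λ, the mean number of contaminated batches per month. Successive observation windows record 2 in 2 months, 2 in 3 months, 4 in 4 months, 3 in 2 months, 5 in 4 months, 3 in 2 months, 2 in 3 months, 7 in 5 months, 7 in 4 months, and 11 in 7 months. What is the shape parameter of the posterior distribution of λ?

71

Total count: 2 + 2 + 4 + 3 + 5 + 3 + 2 + 7 + 7 + 11 = 46.
Total exposure: 2 + 3 + 4 + 2 + 4 + 2 + 3 + 5 + 4 + 7 = 36 months.
Conjugate update: add total count to the shape and total exposure to the rate, giving Gamma(71, 37).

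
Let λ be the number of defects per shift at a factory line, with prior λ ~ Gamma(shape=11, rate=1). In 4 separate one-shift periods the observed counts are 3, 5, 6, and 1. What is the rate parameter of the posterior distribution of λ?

Total count: 3 + 5 + 6 + 1 = 15.
Total exposure: 4 shifts.
Posterior: α' = 11 + 15 = 26, β' = 1 + 4 = 5.

5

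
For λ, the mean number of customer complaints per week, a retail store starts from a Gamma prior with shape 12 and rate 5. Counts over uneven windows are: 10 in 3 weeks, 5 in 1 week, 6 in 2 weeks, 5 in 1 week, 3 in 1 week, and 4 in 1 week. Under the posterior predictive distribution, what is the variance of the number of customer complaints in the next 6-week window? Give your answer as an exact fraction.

Total count: 10 + 5 + 6 + 5 + 3 + 4 = 33.
Total exposure: 3 + 1 + 2 + 1 + 1 + 1 = 9 weeks.
By Gamma–Poisson conjugacy, the posterior is Gamma(α + Σx, β + Σt) = Gamma(12 + 33, 5 + 9) = Gamma(45, 14).
The posterior predictive for a window of length T is Negative Binomial with variance T·α'·(β'+T)/β'² = 6·45·20/196 = 1350/49.

1350/49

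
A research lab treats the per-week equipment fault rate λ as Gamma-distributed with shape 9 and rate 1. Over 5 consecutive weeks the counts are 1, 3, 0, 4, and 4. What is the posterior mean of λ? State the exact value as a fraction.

7/2

Total count: 1 + 3 + 0 + 4 + 4 = 12.
Total exposure: 5 weeks.
By Gamma–Poisson conjugacy, the posterior is Gamma(α + Σx, β + Σt) = Gamma(9 + 12, 1 + 5) = Gamma(21, 6).
Posterior mean = α'/β' = 21/6 = 7/2.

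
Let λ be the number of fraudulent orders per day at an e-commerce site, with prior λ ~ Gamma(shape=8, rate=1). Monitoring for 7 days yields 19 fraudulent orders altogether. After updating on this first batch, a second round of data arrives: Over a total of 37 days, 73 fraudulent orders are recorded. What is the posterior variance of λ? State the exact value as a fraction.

4/81

Total count 19 over total exposure 7 days.
After the first batch: Gamma(8 + 19, 1 + 7) = Gamma(27, 8).
Total count 73 over total exposure 37 days.
After the second batch: Gamma(27 + 73, 8 + 37) = Gamma(100, 45).
Posterior variance = α'/β'² = 100/2025 = 4/81.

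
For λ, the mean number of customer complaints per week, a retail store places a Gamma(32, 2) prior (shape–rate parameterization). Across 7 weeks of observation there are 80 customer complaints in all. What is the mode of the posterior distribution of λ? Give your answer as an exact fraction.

37/3

Total count 80 over total exposure 7 weeks.
Posterior: α' = 32 + 80 = 112, β' = 2 + 7 = 9.
Posterior mode = (α'−1)/β' = 111/9 = 37/3.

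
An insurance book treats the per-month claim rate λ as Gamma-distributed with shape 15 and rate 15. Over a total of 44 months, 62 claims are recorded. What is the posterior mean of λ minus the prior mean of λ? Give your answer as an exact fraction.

Total count 62 over total exposure 44 months.
Conjugate update: add total count to the shape and total exposure to the rate, giving Gamma(77, 59).
Posterior mean = 77/59 = 77/59; prior mean = 15/15 = 1. Difference = 77/59 − 1 = 18/59.

18/59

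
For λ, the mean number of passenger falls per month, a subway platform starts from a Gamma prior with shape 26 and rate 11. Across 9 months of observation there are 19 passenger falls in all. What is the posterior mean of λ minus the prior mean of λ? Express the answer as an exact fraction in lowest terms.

-5/44

Total count 19 over total exposure 9 months.
Gamma(α, β) with Poisson data over total exposure Σt gives posterior Gamma(α+Σx, β+Σt) = Gamma(45, 20).
Posterior mean = 45/20 = 9/4; prior mean = 26/11 = 26/11. Difference = 9/4 − 26/11 = -5/44.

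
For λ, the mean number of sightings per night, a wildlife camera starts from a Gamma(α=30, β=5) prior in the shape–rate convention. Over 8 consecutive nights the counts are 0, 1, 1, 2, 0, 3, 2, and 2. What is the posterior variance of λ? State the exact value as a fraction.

Total count: 0 + 1 + 1 + 2 + 0 + 3 + 2 + 2 = 11.
Total exposure: 8 nights.
Gamma(α, β) with Poisson data over total exposure Σt gives posterior Gamma(α+Σx, β+Σt) = Gamma(41, 13).
Posterior variance = α'/β'² = 41/169.

41/169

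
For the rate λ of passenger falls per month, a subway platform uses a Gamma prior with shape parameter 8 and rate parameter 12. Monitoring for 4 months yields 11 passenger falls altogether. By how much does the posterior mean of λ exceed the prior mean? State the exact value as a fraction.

Total count 11 over total exposure 4 months.
The Gamma prior is conjugate for the Poisson rate, so λ | data ~ Gamma(8+11, 12+4) = Gamma(19, 16).
Posterior mean = 19/16 = 19/16; prior mean = 8/12 = 2/3. Difference = 19/16 − 2/3 = 25/48.

25/48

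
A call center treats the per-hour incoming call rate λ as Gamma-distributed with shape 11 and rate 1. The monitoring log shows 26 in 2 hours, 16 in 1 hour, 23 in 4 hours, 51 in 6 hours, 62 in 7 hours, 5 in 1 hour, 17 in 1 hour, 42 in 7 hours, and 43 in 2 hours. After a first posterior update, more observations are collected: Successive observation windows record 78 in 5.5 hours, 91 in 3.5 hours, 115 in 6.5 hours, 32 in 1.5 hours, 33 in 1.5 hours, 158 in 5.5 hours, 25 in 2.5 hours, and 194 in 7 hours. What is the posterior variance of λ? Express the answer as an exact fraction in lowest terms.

Total count: 26 + 16 + 23 + 51 + 62 + 5 + 17 + 42 + 43 = 285.
Total exposure: 2 + 1 + 4 + 6 + 7 + 1 + 1 + 7 + 2 = 31 hours.
After the first batch: Gamma(11 + 285, 1 + 31) = Gamma(296, 32).
Total count: 78 + 91 + 115 + 32 + 33 + 158 + 25 + 194 = 726.
Total exposure: 5.5 + 3.5 + 6.5 + 1.5 + 1.5 + 5.5 + 2.5 + 7 = 33.5 hours.
After the second batch: Gamma(296 + 726, 32 + 33.5) = Gamma(1022, 131/2).
Posterior variance = α'/β'² = 1022/(17161/4) = 4088/17161.

4088/17161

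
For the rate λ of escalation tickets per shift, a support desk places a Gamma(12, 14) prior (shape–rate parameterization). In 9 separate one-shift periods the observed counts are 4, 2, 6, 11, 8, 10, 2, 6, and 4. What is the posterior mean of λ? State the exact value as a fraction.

65/23

Total count: 4 + 2 + 6 + 11 + 8 + 10 + 2 + 6 + 4 = 53.
Total exposure: 9 shifts.
The Gamma prior is conjugate for the Poisson rate, so λ | data ~ Gamma(12+53, 14+9) = Gamma(65, 23).
Posterior mean = α'/β' = 65/23.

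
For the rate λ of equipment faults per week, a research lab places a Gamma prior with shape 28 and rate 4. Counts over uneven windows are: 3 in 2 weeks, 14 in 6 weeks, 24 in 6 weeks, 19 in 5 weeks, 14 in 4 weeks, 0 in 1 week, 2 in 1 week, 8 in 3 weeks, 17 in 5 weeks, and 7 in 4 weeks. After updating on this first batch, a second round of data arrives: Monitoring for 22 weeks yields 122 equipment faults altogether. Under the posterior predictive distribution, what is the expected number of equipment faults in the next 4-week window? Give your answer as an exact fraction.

344/21

Total count: 3 + 14 + 24 + 19 + 14 + 0 + 2 + 8 + 17 + 7 = 108.
Total exposure: 2 + 6 + 6 + 5 + 4 + 1 + 1 + 3 + 5 + 4 = 37 weeks.
After the first batch: Gamma(28 + 108, 4 + 37) = Gamma(136, 41).
Total count 122 over total exposure 22 weeks.
After the second batch: Gamma(136 + 122, 41 + 22) = Gamma(258, 63).
Predictive mean over a 4-week window = T·E[λ|data] = 4·258/63 = 344/21.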